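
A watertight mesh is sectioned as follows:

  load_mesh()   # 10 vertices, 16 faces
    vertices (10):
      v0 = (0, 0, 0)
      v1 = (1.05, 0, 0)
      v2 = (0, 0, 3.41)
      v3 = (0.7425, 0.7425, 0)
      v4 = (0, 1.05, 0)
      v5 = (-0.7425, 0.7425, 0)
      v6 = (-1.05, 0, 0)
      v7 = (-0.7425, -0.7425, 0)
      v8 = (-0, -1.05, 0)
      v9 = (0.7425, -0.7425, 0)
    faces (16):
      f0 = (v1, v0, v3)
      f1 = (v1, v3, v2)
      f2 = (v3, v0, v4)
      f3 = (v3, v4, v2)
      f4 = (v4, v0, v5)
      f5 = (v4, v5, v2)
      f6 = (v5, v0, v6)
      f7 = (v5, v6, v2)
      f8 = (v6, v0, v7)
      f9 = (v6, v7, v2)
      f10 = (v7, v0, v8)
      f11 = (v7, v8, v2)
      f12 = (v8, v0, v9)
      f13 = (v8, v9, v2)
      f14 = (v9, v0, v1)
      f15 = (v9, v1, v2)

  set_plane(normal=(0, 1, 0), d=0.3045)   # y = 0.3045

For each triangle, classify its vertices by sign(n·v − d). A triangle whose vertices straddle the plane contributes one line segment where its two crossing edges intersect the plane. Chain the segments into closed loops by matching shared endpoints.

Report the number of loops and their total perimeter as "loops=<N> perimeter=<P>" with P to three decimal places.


Straddling triangles (8 of 16):
  (v1,v0,v3) [--+] → (0.3045, 0.3045, 0)–(0.923894, 0.3045, 0)  len=0.6194
  (v1,v3,v2) [-+-] → (0.923894, 0.3045, 0)–(0.3045, 0.3045, 2.01156)  len=2.1048
  (v3,v0,v4) [+-+] → (0.3045, 0.3045, 0)–(0, 0.3045, 0)  len=0.3045
  (v3,v4,v2) [++-] → (0, 0.3045, 2.4211)–(0.3045, 0.3045, 2.01156)  len=0.5103
  (v4,v0,v5) [+-+] → (0, 0.3045, 0)–(-0.3045, 0.3045, 0)  len=0.3045
  (v4,v5,v2) [++-] → (-0.3045, 0.3045, 2.01156)–(0, 0.3045, 2.4211)  len=0.5103
  (v5,v0,v6) [+--] → (-0.3045, 0.3045, 0)–(-0.923894, 0.3045, 0)  len=0.6194
  (v5,v6,v2) [+--] → (-0.923894, 0.3045, 0)–(-0.3045, 0.3045, 2.01156)  len=2.1048

Chained into 1 loop(s):
  loop 1: 8 segments, perimeter = 7.0780
Total perimeter = 7.078

loops=1 perimeter=7.078


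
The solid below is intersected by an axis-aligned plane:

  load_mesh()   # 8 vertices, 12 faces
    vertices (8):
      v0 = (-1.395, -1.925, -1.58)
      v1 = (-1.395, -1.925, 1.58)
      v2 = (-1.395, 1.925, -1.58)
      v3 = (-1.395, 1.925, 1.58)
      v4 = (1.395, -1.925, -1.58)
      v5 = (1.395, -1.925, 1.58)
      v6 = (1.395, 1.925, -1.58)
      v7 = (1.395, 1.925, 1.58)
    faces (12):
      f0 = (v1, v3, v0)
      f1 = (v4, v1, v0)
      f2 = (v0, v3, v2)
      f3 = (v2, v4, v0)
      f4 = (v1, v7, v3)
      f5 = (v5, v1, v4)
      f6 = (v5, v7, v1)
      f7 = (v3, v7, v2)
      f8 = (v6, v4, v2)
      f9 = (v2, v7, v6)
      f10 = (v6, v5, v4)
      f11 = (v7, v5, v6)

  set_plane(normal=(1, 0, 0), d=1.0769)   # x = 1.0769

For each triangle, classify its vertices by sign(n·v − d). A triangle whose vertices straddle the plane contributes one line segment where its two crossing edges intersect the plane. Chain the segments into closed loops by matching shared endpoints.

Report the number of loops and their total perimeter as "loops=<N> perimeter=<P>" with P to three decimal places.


loops=1 perimeter=14.020

Straddling triangles (8 of 12):
  (v4,v1,v0) [+--] → (1.0769, -1.925, -1.21971)–(1.0769, -1.925, -1.58)  len=0.3603
  (v2,v4,v0) [-+-] → (1.0769, -1.48604, -1.58)–(1.0769, -1.925, -1.58)  len=0.4390
  (v1,v7,v3) [-+-] → (1.0769, 1.48604, 1.58)–(1.0769, 1.925, 1.58)  len=0.4390
  (v5,v1,v4) [+-+] → (1.0769, -1.925, 1.58)–(1.0769, -1.925, -1.21971)  len=2.7997
  (v5,v7,v1) [++-] → (1.0769, 1.48604, 1.58)–(1.0769, -1.925, 1.58)  len=3.4110
  (v3,v7,v2) [-+-] → (1.0769, 1.925, 1.58)–(1.0769, 1.925, 1.21971)  len=0.3603
  (v6,v4,v2) [++-] → (1.0769, -1.48604, -1.58)–(1.0769, 1.925, -1.58)  len=3.4110
  (v2,v7,v6) [-++] → (1.0769, 1.925, 1.21971)–(1.0769, 1.925, -1.58)  len=2.7997

Chained into 1 loop(s):
  loop 1: 8 segments, perimeter = 14.0200
Total perimeter = 14.020


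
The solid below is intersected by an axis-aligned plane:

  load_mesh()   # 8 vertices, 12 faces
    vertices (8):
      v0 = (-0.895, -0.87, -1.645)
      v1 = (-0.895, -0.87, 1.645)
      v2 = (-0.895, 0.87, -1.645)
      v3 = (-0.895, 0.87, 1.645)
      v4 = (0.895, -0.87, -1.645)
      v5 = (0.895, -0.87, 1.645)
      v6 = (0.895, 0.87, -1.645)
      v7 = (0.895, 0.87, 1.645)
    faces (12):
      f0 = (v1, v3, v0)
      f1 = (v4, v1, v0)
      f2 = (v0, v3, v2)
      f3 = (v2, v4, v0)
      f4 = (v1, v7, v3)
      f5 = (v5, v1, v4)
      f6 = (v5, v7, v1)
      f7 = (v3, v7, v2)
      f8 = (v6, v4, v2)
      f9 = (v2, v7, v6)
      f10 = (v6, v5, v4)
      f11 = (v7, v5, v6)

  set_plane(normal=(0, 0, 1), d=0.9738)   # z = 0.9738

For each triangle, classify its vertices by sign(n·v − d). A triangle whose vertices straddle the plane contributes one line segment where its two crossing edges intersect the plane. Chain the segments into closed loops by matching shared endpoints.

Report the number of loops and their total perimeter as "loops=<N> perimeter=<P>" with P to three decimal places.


Straddling triangles (8 of 12):
  (v1,v3,v0) [++-] → (-0.895, 0.515019, 0.9738)–(-0.895, -0.87, 0.9738)  len=1.3850
  (v4,v1,v0) [-+-] → (-0.529818, -0.87, 0.9738)–(-0.895, -0.87, 0.9738)  len=0.3652
  (v0,v3,v2) [-+-] → (-0.895, 0.515019, 0.9738)–(-0.895, 0.87, 0.9738)  len=0.3550
  (v5,v1,v4) [++-] → (-0.529818, -0.87, 0.9738)–(0.895, -0.87, 0.9738)  len=1.4248
  (v3,v7,v2) [++-] → (0.529818, 0.87, 0.9738)–(-0.895, 0.87, 0.9738)  len=1.4248
  (v2,v7,v6) [-+-] → (0.529818, 0.87, 0.9738)–(0.895, 0.87, 0.9738)  len=0.3652
  (v6,v5,v4) [-+-] → (0.895, -0.515019, 0.9738)–(0.895, -0.87, 0.9738)  len=0.3550
  (v7,v5,v6) [++-] → (0.895, -0.515019, 0.9738)–(0.895, 0.87, 0.9738)  len=1.3850

Chained into 1 loop(s):
  loop 1: 8 segments, perimeter = 7.0600
Total perimeter = 7.060

loops=1 perimeter=7.060


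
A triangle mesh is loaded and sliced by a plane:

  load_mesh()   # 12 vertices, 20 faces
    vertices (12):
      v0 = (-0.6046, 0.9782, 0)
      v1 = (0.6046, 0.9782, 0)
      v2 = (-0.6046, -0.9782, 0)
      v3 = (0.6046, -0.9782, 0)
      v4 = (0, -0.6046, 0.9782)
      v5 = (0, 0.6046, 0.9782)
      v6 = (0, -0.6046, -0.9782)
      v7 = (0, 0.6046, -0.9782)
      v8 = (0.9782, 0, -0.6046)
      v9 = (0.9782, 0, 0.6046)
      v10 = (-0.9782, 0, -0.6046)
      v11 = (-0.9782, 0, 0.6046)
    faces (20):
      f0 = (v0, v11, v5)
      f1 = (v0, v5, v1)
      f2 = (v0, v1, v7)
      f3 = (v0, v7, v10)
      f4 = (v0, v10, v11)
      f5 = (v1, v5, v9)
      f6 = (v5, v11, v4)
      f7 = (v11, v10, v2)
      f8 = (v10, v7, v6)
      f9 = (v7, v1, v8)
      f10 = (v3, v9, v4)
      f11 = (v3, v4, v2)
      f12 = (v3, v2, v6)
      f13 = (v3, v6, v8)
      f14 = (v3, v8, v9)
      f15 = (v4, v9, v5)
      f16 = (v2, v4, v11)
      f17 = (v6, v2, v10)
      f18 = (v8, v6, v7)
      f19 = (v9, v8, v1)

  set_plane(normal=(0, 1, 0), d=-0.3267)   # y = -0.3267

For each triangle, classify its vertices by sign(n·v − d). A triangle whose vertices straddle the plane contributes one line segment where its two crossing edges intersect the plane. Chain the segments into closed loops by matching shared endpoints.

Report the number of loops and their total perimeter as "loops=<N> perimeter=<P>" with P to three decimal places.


loops=1 perimeter=5.820

Straddling triangles (10 of 20):
  (v5,v11,v4) [++-] → (-0.449623, -0.3267, 0.806477)–(0, -0.3267, 0.9782)  len=0.4813
  (v11,v10,v2) [++-] → (-0.853425, -0.3267, -0.402675)–(-0.853425, -0.3267, 0.402675)  len=0.8054
  (v10,v7,v6) [++-] → (0, -0.3267, -0.9782)–(-0.449623, -0.3267, -0.806477)  len=0.4813
  (v3,v9,v4) [-+-] → (0.853425, -0.3267, 0.402675)–(0.449623, -0.3267, 0.806477)  len=0.5711
  (v3,v6,v8) [--+] → (0.449623, -0.3267, -0.806477)–(0.853425, -0.3267, -0.402675)  len=0.5711
  (v3,v8,v9) [-++] → (0.853425, -0.3267, -0.402675)–(0.853425, -0.3267, 0.402675)  len=0.8054
  (v4,v9,v5) [-++] → (0.449623, -0.3267, 0.806477)–(0, -0.3267, 0.9782)  len=0.4813
  (v2,v4,v11) [--+] → (-0.449623, -0.3267, 0.806477)–(-0.853425, -0.3267, 0.402675)  len=0.5711
  (v6,v2,v10) [--+] → (-0.853425, -0.3267, -0.402675)–(-0.449623, -0.3267, -0.806477)  len=0.5711
  (v8,v6,v7) [+-+] → (0.449623, -0.3267, -0.806477)–(0, -0.3267, -0.9782)  len=0.4813

Chained into 1 loop(s):
  loop 1: 10 segments, perimeter = 5.8201
Total perimeter = 5.820


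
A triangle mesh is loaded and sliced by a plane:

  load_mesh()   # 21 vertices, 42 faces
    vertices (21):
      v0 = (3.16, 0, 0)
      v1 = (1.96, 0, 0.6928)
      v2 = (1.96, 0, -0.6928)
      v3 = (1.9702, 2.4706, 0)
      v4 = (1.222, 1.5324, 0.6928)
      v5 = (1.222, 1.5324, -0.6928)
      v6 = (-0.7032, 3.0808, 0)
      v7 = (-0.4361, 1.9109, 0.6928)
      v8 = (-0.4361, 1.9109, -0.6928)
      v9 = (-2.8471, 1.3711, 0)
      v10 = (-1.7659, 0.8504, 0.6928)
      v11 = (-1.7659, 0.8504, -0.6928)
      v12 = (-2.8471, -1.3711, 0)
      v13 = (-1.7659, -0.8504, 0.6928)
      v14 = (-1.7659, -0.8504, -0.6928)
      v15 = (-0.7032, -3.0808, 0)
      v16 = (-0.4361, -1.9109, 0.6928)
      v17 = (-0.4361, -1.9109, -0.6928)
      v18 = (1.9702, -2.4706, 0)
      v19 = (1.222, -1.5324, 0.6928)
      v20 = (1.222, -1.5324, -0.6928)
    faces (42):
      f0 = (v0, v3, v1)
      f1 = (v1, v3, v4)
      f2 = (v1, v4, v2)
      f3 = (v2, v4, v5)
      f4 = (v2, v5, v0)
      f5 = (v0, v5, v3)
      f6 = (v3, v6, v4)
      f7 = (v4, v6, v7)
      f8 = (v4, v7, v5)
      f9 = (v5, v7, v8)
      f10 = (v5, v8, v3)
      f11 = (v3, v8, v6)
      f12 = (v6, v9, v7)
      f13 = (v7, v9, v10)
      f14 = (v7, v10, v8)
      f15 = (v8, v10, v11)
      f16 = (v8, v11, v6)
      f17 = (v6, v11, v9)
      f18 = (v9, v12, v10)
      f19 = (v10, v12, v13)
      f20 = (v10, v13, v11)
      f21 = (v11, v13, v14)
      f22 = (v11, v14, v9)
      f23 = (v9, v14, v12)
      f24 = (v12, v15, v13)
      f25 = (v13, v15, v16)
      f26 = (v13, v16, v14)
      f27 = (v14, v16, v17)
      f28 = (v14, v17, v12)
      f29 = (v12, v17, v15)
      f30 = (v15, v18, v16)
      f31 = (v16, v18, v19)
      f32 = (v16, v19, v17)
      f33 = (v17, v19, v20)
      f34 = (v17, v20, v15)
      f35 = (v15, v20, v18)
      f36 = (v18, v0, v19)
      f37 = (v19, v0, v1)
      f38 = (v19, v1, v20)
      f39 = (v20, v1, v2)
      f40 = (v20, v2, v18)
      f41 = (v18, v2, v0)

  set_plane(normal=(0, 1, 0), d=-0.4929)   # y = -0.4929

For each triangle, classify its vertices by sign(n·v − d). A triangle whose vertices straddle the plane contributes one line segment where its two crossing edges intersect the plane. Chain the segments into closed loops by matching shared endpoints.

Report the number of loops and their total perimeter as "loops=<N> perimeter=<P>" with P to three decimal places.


Straddling triangles (12 of 42):
  (v9,v12,v10) [+-+] → (-2.8471, -0.4929, 0)–(-2.41968, -0.4929, 0.273877)  len=0.5076
  (v10,v12,v13) [+--] → (-2.41968, -0.4929, 0.273877)–(-1.7659, -0.4929, 0.6928)  len=0.7765
  (v10,v13,v11) [+-+] → (-1.7659, -0.4929, 0.6928)–(-1.7659, -0.4929, 0.401554)  len=0.2912
  (v11,v13,v14) [+--] → (-1.7659, -0.4929, 0.401554)–(-1.7659, -0.4929, -0.6928)  len=1.0944
  (v11,v14,v9) [+-+] → (-1.7659, -0.4929, -0.6928)–(-1.93989, -0.4929, -0.58131)  len=0.2067
  (v9,v14,v12) [+--] → (-1.93989, -0.4929, -0.58131)–(-2.8471, -0.4929, 0)  len=1.0775
  (v18,v0,v19) [-+-] → (2.92263, -0.4929, 0)–(2.53664, -0.4929, 0.222841)  len=0.4457
  (v19,v0,v1) [-++] → (2.53664, -0.4929, 0.222841)–(1.72262, -0.4929, 0.6928)  len=0.9399
  (v19,v1,v20) [-+-] → (1.72262, -0.4929, 0.6928)–(1.72262, -0.4929, 0.247119)  len=0.4457
  (v20,v1,v2) [-++] → (1.72262, -0.4929, 0.247119)–(1.72262, -0.4929, -0.6928)  len=0.9399
  (v20,v2,v18) [-+-] → (1.72262, -0.4929, -0.6928)–(1.96203, -0.4929, -0.554582)  len=0.2764
  (v18,v2,v0) [-++] → (1.96203, -0.4929, -0.554582)–(2.92263, -0.4929, 0)  len=1.1092

Chained into 2 loop(s):
  loop 1: 6 segments, perimeter = 3.9538
  loop 2: 6 segments, perimeter = 4.1569
Total perimeter = 8.111

loops=2 perimeter=8.111


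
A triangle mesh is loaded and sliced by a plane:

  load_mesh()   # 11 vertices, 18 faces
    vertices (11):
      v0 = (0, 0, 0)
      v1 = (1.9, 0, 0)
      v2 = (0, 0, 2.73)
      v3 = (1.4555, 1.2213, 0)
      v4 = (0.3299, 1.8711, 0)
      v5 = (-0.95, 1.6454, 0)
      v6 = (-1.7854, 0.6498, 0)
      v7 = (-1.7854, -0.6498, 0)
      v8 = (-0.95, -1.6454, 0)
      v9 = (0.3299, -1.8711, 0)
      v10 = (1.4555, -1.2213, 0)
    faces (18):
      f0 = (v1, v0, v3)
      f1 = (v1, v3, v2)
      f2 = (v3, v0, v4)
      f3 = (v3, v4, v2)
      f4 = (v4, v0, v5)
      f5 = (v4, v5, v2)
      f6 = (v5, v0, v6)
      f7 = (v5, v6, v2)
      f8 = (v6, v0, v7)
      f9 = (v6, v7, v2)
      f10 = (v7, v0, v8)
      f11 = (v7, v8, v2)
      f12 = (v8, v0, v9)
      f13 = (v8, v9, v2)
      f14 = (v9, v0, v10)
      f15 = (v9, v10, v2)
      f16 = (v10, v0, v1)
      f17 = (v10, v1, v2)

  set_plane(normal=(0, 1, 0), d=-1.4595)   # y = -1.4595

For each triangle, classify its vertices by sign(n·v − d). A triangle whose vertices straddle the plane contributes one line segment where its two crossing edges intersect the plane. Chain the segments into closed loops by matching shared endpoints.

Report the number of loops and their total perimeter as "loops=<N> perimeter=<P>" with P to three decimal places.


loops=1 perimeter=4.681

Straddling triangles (6 of 18):
  (v7,v0,v8) [++-] → (-0.842667, -1.4595, 0)–(-1.10599, -1.4595, 0)  len=0.2633
  (v7,v8,v2) [+-+] → (-1.10599, -1.4595, 0)–(-0.842667, -1.4595, 0.30844)  len=0.4056
  (v8,v0,v9) [-+-] → (-0.842667, -1.4595, 0)–(0.257329, -1.4595, 0)  len=1.1000
  (v8,v9,v2) [--+] → (0.257329, -1.4595, 0.600539)–(-0.842667, -1.4595, 0.30844)  len=1.1381
  (v9,v0,v10) [-++] → (0.257329, -1.4595, 0)–(1.04288, -1.4595, 0)  len=0.7856
  (v9,v10,v2) [-++] → (1.04288, -1.4595, 0)–(0.257329, -1.4595, 0.600539)  len=0.9888

Chained into 1 loop(s):
  loop 1: 6 segments, perimeter = 4.6814
Total perimeter = 4.681


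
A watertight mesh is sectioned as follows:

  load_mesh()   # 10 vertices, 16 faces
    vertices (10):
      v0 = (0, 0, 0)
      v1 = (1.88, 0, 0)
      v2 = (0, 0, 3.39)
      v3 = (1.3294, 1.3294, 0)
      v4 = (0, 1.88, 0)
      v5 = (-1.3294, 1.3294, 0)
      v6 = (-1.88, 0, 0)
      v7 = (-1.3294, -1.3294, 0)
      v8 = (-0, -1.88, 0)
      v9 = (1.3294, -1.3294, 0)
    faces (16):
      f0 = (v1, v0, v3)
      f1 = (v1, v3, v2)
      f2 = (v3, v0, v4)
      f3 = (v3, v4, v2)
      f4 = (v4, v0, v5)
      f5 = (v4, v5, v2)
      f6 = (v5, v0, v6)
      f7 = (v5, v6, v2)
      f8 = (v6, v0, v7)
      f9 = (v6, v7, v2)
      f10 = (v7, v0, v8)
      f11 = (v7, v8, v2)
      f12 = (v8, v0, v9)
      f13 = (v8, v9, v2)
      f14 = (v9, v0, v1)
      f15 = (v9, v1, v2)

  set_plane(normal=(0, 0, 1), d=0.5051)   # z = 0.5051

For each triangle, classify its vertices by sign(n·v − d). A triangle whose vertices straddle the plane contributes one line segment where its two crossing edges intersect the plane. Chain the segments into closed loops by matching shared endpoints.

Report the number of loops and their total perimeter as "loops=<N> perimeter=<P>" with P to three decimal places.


loops=1 perimeter=9.796

Straddling triangles (8 of 16):
  (v1,v3,v2) [--+] → (1.13132, 1.13132, 0.5051)–(1.59989, 0, 0.5051)  len=1.2245
  (v3,v4,v2) [--+] → (0, 1.59989, 0.5051)–(1.13132, 1.13132, 0.5051)  len=1.2245
  (v4,v5,v2) [--+] → (-1.13132, 1.13132, 0.5051)–(0, 1.59989, 0.5051)  len=1.2245
  (v5,v6,v2) [--+] → (-1.59989, 0, 0.5051)–(-1.13132, 1.13132, 0.5051)  len=1.2245
  (v6,v7,v2) [--+] → (-1.13132, -1.13132, 0.5051)–(-1.59989, 0, 0.5051)  len=1.2245
  (v7,v8,v2) [--+] → (0, -1.59989, 0.5051)–(-1.13132, -1.13132, 0.5051)  len=1.2245
  (v8,v9,v2) [--+] → (1.13132, -1.13132, 0.5051)–(0, -1.59989, 0.5051)  len=1.2245
  (v9,v1,v2) [--+] → (1.59989, 0, 0.5051)–(1.13132, -1.13132, 0.5051)  len=1.2245

Chained into 1 loop(s):
  loop 1: 8 segments, perimeter = 9.7961
Total perimeter = 9.796


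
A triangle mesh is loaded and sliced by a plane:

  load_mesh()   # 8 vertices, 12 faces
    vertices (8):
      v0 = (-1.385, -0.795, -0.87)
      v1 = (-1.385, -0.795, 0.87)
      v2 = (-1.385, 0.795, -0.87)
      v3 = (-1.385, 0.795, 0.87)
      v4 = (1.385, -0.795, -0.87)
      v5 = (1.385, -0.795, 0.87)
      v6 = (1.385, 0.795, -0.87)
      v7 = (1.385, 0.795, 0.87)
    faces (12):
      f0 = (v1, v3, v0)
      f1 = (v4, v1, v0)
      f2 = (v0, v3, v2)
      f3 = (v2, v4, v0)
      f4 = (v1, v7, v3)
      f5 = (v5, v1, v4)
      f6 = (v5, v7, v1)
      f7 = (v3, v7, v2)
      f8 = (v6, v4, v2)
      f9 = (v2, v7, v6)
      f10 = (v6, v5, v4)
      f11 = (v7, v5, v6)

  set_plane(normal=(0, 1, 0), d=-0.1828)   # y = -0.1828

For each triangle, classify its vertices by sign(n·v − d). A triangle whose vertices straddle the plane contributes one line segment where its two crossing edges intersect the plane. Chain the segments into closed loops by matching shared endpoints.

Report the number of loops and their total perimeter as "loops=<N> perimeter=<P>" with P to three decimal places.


loops=1 perimeter=9.020

Straddling triangles (8 of 12):
  (v1,v3,v0) [-+-] → (-1.385, -0.1828, 0.87)–(-1.385, -0.1828, -0.200045)  len=1.0700
  (v0,v3,v2) [-++] → (-1.385, -0.1828, -0.200045)–(-1.385, -0.1828, -0.87)  len=0.6700
  (v2,v4,v0) [+--] → (0.318463, -0.1828, -0.87)–(-1.385, -0.1828, -0.87)  len=1.7035
  (v1,v7,v3) [-++] → (-0.318463, -0.1828, 0.87)–(-1.385, -0.1828, 0.87)  len=1.0665
  (v5,v7,v1) [-+-] → (1.385, -0.1828, 0.87)–(-0.318463, -0.1828, 0.87)  len=1.7035
  (v6,v4,v2) [+-+] → (1.385, -0.1828, -0.87)–(0.318463, -0.1828, -0.87)  len=1.0665
  (v6,v5,v4) [+--] → (1.385, -0.1828, 0.200045)–(1.385, -0.1828, -0.87)  len=1.0700
  (v7,v5,v6) [+-+] → (1.385, -0.1828, 0.87)–(1.385, -0.1828, 0.200045)  len=0.6700

Chained into 1 loop(s):
  loop 1: 8 segments, perimeter = 9.0200
Total perimeter = 9.020


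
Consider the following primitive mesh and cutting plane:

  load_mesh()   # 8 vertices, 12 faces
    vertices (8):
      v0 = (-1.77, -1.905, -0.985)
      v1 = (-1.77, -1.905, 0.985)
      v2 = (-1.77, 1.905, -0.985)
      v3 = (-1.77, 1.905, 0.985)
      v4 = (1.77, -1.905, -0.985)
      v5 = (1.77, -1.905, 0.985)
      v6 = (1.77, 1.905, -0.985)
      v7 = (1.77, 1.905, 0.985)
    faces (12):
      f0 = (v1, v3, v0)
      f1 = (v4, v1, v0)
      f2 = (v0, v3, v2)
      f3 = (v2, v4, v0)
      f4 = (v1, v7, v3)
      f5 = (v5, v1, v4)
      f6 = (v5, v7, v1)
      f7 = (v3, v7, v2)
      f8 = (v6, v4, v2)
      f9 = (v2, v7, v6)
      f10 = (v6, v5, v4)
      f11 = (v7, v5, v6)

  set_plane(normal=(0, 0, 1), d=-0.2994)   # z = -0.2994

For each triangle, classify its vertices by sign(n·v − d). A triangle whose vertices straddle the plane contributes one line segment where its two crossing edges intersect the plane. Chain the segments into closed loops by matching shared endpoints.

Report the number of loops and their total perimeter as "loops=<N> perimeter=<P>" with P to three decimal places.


loops=1 perimeter=14.700

Straddling triangles (8 of 12):
  (v1,v3,v0) [++-] → (-1.77, -0.579043, -0.2994)–(-1.77, -1.905, -0.2994)  len=1.3260
  (v4,v1,v0) [-+-] → (0.538008, -1.905, -0.2994)–(-1.77, -1.905, -0.2994)  len=2.3080
  (v0,v3,v2) [-+-] → (-1.77, -0.579043, -0.2994)–(-1.77, 1.905, -0.2994)  len=2.4840
  (v5,v1,v4) [++-] → (0.538008, -1.905, -0.2994)–(1.77, -1.905, -0.2994)  len=1.2320
  (v3,v7,v2) [++-] → (-0.538008, 1.905, -0.2994)–(-1.77, 1.905, -0.2994)  len=1.2320
  (v2,v7,v6) [-+-] → (-0.538008, 1.905, -0.2994)–(1.77, 1.905, -0.2994)  len=2.3080
  (v6,v5,v4) [-+-] → (1.77, 0.579043, -0.2994)–(1.77, -1.905, -0.2994)  len=2.4840
  (v7,v5,v6) [++-] → (1.77, 0.579043, -0.2994)–(1.77, 1.905, -0.2994)  len=1.3260

Chained into 1 loop(s):
  loop 1: 8 segments, perimeter = 14.7000
Total perimeter = 14.700


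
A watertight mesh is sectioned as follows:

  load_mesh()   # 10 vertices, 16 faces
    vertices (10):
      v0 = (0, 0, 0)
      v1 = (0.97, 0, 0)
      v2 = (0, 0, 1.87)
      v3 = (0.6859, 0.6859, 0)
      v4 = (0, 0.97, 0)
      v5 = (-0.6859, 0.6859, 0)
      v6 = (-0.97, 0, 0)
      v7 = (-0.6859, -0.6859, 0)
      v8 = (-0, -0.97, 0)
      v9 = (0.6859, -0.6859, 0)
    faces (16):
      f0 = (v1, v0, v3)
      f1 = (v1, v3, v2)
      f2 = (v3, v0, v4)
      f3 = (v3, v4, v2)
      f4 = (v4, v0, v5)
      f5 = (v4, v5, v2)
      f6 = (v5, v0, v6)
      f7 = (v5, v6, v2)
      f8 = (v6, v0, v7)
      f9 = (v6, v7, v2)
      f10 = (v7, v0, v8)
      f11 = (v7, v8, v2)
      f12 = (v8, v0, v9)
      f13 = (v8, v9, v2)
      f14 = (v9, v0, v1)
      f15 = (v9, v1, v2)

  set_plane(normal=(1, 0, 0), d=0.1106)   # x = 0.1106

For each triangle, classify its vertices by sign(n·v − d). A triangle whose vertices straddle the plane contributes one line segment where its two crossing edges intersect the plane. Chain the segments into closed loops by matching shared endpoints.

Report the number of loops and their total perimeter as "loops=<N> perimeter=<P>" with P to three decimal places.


Straddling triangles (8 of 16):
  (v1,v0,v3) [+-+] → (0.1106, 0, 0)–(0.1106, 0.1106, 0)  len=0.1106
  (v1,v3,v2) [++-] → (0.1106, 0.1106, 1.56847)–(0.1106, 0, 1.65678)  len=0.1415
  (v3,v0,v4) [+--] → (0.1106, 0.1106, 0)–(0.1106, 0.924189, 0)  len=0.8136
  (v3,v4,v2) [+--] → (0.1106, 0.924189, 0)–(0.1106, 0.1106, 1.56847)  len=1.7669
  (v8,v0,v9) [--+] → (0.1106, -0.1106, 0)–(0.1106, -0.924189, 0)  len=0.8136
  (v8,v9,v2) [-+-] → (0.1106, -0.924189, 0)–(0.1106, -0.1106, 1.56847)  len=1.7669
  (v9,v0,v1) [+-+] → (0.1106, -0.1106, 0)–(0.1106, 0, 0)  len=0.1106
  (v9,v1,v2) [++-] → (0.1106, 0, 1.65678)–(0.1106, -0.1106, 1.56847)  len=0.1415

Chained into 1 loop(s):
  loop 1: 8 segments, perimeter = 5.6653
Total perimeter = 5.665

loops=1 perimeter=5.665


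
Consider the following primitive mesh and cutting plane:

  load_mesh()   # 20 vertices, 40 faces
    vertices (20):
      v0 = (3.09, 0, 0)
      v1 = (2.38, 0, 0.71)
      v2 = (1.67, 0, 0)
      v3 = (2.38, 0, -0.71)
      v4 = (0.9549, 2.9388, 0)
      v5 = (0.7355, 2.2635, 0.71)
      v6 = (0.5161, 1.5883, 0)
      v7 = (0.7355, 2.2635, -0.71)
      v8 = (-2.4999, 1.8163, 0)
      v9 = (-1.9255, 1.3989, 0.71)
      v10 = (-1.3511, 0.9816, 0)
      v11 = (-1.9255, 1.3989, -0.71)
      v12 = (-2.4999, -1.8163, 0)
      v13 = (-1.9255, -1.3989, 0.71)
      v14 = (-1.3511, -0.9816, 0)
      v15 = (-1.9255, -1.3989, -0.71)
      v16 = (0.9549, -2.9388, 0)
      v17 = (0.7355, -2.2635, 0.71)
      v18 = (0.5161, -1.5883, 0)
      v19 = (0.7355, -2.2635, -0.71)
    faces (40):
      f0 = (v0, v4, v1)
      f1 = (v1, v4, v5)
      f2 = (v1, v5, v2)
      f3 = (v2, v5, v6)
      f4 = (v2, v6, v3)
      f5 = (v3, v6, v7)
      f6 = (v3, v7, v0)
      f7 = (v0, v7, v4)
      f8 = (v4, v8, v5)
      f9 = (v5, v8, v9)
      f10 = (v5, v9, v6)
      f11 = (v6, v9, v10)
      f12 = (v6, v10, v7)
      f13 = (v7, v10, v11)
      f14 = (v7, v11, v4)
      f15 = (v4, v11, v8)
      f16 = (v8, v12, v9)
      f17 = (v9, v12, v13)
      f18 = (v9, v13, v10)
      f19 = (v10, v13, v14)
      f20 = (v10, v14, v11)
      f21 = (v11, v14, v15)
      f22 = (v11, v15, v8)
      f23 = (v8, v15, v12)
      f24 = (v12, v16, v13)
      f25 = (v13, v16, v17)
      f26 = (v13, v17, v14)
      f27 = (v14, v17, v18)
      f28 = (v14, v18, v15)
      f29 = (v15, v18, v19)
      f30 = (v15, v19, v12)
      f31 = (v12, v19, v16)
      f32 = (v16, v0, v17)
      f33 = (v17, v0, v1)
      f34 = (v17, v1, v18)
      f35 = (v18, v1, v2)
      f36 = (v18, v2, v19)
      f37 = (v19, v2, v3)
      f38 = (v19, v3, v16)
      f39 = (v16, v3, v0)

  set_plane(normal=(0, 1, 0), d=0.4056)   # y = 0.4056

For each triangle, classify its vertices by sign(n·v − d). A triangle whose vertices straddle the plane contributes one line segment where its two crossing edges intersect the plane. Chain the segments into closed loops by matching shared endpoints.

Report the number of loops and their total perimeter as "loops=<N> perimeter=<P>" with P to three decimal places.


loops=2 perimeter=7.669

Straddling triangles (16 of 40):
  (v0,v4,v1) [-+-] → (2.79532, 0.4056, 0)–(2.18331, 0.4056, 0.612009)  len=0.8655
  (v1,v4,v5) [-++] → (2.18331, 0.4056, 0.612009)–(2.08532, 0.4056, 0.71)  len=0.1386
  (v1,v5,v2) [-+-] → (2.08532, 0.4056, 0.71)–(1.50255, 0.4056, 0.127226)  len=0.8242
  (v2,v5,v6) [-++] → (1.50255, 0.4056, 0.127226)–(1.37533, 0.4056, 0)  len=0.1799
  (v2,v6,v3) [-+-] → (1.37533, 0.4056, 0)–(1.90402, 0.4056, -0.528689)  len=0.7477
  (v3,v6,v7) [-++] → (1.90402, 0.4056, -0.528689)–(2.08532, 0.4056, -0.71)  len=0.2564
  (v3,v7,v0) [-+-] → (2.08532, 0.4056, -0.71)–(2.66809, 0.4056, -0.127226)  len=0.8242
  (v0,v7,v4) [-++] → (2.66809, 0.4056, -0.127226)–(2.79532, 0.4056, 0)  len=0.1799
  (v8,v12,v9) [+-+] → (-2.4999, 0.4056, 0)–(-2.10295, 0.4056, 0.490653)  len=0.6311
  (v9,v12,v13) [+--] → (-2.10295, 0.4056, 0.490653)–(-1.9255, 0.4056, 0.71)  len=0.2821
  (v9,v13,v10) [+-+] → (-1.9255, 0.4056, 0.71)–(-1.49009, 0.4056, 0.171796)  len=0.6923
  (v10,v13,v14) [+--] → (-1.49009, 0.4056, 0.171796)–(-1.3511, 0.4056, 0)  len=0.2210
  (v10,v14,v11) [+-+] → (-1.3511, 0.4056, 0)–(-1.68582, 0.4056, -0.413742)  len=0.5322
  (v11,v14,v15) [+--] → (-1.68582, 0.4056, -0.413742)–(-1.9255, 0.4056, -0.71)  len=0.3811
  (v11,v15,v8) [+-+] → (-1.9255, 0.4056, -0.71)–(-2.24788, 0.4056, -0.311519)  len=0.5126
  (v8,v15,v12) [+--] → (-2.24788, 0.4056, -0.311519)–(-2.4999, 0.4056, 0)  len=0.4007

Chained into 2 loop(s):
  loop 1: 8 segments, perimeter = 4.0164
  loop 2: 8 segments, perimeter = 3.6530
Total perimeter = 7.669


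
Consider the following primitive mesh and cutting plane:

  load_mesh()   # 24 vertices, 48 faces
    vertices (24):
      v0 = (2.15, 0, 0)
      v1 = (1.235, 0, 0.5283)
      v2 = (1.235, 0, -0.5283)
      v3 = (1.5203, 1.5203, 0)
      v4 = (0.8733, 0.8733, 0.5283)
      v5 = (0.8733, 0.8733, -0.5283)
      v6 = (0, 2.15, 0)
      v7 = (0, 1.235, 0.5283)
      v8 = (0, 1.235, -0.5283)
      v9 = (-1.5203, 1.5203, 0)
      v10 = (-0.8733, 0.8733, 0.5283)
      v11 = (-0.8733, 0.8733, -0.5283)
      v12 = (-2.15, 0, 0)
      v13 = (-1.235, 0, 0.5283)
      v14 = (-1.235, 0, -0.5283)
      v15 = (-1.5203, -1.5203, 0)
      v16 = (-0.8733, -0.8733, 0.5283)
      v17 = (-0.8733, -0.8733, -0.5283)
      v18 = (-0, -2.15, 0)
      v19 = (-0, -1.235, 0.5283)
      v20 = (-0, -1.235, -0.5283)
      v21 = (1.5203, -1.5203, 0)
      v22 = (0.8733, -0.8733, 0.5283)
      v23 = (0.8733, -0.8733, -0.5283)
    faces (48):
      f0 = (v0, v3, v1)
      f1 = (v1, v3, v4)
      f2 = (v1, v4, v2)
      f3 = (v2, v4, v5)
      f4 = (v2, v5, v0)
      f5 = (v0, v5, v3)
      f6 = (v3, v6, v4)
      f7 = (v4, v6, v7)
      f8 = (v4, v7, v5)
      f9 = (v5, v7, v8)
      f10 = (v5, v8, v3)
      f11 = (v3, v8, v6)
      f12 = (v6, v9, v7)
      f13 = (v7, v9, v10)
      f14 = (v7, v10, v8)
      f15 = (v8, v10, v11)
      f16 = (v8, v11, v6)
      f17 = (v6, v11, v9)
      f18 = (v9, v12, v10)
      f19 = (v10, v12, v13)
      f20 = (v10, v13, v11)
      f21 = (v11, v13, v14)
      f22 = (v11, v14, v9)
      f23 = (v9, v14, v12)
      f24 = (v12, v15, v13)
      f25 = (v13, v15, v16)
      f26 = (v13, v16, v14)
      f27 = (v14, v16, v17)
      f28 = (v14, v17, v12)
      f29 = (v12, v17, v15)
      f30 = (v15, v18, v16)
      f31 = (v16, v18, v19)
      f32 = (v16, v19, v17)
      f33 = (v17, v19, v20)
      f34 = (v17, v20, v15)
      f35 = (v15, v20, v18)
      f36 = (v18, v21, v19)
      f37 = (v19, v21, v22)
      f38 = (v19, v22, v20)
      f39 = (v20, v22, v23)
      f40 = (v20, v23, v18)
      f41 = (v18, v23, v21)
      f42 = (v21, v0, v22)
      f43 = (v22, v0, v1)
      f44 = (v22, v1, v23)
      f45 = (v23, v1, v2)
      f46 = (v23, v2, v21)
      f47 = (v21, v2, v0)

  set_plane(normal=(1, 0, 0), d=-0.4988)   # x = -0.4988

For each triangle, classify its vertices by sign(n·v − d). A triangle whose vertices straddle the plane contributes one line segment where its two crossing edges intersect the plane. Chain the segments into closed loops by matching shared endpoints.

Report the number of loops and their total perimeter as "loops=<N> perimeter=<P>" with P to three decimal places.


Straddling triangles (12 of 48):
  (v6,v9,v7) [+-+] → (-0.4988, 1.9434, 0)–(-0.4988, 1.3286, 0.354968)  len=0.7099
  (v7,v9,v10) [+--] → (-0.4988, 1.3286, 0.354968)–(-0.4988, 1.02841, 0.5283)  len=0.3466
  (v7,v10,v8) [+-+] → (-0.4988, 1.02841, 0.5283)–(-0.4988, 1.02841, 0.0751949)  len=0.4531
  (v8,v10,v11) [+--] → (-0.4988, 1.02841, 0.0751949)–(-0.4988, 1.02841, -0.5283)  len=0.6035
  (v8,v11,v6) [+-+] → (-0.4988, 1.02841, -0.5283)–(-0.4988, 1.42079, -0.301747)  len=0.4531
  (v6,v11,v9) [+--] → (-0.4988, 1.42079, -0.301747)–(-0.4988, 1.9434, 0)  len=0.6035
  (v15,v18,v16) [-+-] → (-0.4988, -1.9434, 0)–(-0.4988, -1.42079, 0.301747)  len=0.6035
  (v16,v18,v19) [-++] → (-0.4988, -1.42079, 0.301747)–(-0.4988, -1.02841, 0.5283)  len=0.4531
  (v16,v19,v17) [-+-] → (-0.4988, -1.02841, 0.5283)–(-0.4988, -1.02841, -0.0751949)  len=0.6035
  (v17,v19,v20) [-++] → (-0.4988, -1.02841, -0.0751949)–(-0.4988, -1.02841, -0.5283)  len=0.4531
  (v17,v20,v15) [-+-] → (-0.4988, -1.02841, -0.5283)–(-0.4988, -1.3286, -0.354968)  len=0.3466
  (v15,v20,v18) [-++] → (-0.4988, -1.3286, -0.354968)–(-0.4988, -1.9434, 0)  len=0.7099

Chained into 2 loop(s):
  loop 1: 6 segments, perimeter = 3.1697
  loop 2: 6 segments, perimeter = 3.1697
Total perimeter = 6.339

loops=2 perimeter=6.339


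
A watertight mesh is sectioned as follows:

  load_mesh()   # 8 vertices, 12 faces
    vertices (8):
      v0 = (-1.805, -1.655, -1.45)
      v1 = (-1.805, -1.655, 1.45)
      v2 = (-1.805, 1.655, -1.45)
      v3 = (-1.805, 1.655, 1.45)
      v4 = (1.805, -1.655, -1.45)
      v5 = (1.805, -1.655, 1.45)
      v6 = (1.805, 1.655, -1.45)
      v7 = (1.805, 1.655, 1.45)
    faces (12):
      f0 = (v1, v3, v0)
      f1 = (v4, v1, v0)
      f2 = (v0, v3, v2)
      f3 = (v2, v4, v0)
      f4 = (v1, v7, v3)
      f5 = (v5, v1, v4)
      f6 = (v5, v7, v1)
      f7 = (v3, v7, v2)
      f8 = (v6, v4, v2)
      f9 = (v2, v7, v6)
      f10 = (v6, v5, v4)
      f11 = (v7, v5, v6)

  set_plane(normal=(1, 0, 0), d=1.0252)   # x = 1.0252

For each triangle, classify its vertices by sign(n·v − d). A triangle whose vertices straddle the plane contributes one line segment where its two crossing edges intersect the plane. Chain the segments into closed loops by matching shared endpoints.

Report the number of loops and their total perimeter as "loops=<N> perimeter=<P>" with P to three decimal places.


Straddling triangles (8 of 12):
  (v4,v1,v0) [+--] → (1.0252, -1.655, -0.823568)–(1.0252, -1.655, -1.45)  len=0.6264
  (v2,v4,v0) [-+-] → (1.0252, -0.940003, -1.45)–(1.0252, -1.655, -1.45)  len=0.7150
  (v1,v7,v3) [-+-] → (1.0252, 0.940003, 1.45)–(1.0252, 1.655, 1.45)  len=0.7150
  (v5,v1,v4) [+-+] → (1.0252, -1.655, 1.45)–(1.0252, -1.655, -0.823568)  len=2.2736
  (v5,v7,v1) [++-] → (1.0252, 0.940003, 1.45)–(1.0252, -1.655, 1.45)  len=2.5950
  (v3,v7,v2) [-+-] → (1.0252, 1.655, 1.45)–(1.0252, 1.655, 0.823568)  len=0.6264
  (v6,v4,v2) [++-] → (1.0252, -0.940003, -1.45)–(1.0252, 1.655, -1.45)  len=2.5950
  (v2,v7,v6) [-++] → (1.0252, 1.655, 0.823568)–(1.0252, 1.655, -1.45)  len=2.2736

Chained into 1 loop(s):
  loop 1: 8 segments, perimeter = 12.4200
Total perimeter = 12.420

loops=1 perimeter=12.420


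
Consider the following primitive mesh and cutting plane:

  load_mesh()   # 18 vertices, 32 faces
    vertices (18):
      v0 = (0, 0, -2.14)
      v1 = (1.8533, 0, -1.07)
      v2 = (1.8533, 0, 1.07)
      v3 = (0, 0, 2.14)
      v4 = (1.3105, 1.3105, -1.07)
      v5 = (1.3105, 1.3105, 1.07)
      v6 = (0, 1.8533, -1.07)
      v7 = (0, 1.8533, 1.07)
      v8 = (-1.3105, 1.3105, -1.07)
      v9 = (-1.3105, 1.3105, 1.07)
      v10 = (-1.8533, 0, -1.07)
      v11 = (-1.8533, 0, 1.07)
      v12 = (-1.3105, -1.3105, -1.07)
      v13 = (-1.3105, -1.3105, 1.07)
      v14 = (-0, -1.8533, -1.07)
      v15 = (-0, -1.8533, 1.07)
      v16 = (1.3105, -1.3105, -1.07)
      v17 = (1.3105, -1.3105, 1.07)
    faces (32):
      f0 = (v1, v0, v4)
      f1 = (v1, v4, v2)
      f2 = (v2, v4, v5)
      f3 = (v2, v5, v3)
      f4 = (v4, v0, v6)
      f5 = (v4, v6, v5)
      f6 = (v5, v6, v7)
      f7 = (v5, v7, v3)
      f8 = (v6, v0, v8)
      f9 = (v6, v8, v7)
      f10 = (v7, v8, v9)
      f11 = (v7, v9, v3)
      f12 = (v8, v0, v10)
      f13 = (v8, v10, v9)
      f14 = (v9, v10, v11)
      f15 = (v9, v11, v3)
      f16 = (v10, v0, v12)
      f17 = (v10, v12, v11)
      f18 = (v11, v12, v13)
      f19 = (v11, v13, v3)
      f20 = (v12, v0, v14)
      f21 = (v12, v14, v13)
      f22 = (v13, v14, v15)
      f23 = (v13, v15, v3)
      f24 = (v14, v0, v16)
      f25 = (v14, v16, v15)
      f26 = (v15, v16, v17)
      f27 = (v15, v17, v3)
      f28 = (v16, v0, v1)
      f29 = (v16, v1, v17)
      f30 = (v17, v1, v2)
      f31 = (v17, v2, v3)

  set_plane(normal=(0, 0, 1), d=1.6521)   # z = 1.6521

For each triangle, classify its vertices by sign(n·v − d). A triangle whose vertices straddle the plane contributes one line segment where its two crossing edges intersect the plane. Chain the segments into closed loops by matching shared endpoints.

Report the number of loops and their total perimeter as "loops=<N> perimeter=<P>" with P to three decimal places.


Straddling triangles (8 of 32):
  (v2,v5,v3) [--+] → (0.597564, 0.597564, 1.6521)–(0.84507, 0, 1.6521)  len=0.6468
  (v5,v7,v3) [--+] → (0, 0.84507, 1.6521)–(0.597564, 0.597564, 1.6521)  len=0.6468
  (v7,v9,v3) [--+] → (-0.597564, 0.597564, 1.6521)–(0, 0.84507, 1.6521)  len=0.6468
  (v9,v11,v3) [--+] → (-0.84507, 0, 1.6521)–(-0.597564, 0.597564, 1.6521)  len=0.6468
  (v11,v13,v3) [--+] → (-0.597564, -0.597564, 1.6521)–(-0.84507, 0, 1.6521)  len=0.6468
  (v13,v15,v3) [--+] → (0, -0.84507, 1.6521)–(-0.597564, -0.597564, 1.6521)  len=0.6468
  (v15,v17,v3) [--+] → (0.597564, -0.597564, 1.6521)–(0, -0.84507, 1.6521)  len=0.6468
  (v17,v2,v3) [--+] → (0.84507, 0, 1.6521)–(0.597564, -0.597564, 1.6521)  len=0.6468

Chained into 1 loop(s):
  loop 1: 8 segments, perimeter = 5.1743
Total perimeter = 5.174

loops=1 perimeter=5.174


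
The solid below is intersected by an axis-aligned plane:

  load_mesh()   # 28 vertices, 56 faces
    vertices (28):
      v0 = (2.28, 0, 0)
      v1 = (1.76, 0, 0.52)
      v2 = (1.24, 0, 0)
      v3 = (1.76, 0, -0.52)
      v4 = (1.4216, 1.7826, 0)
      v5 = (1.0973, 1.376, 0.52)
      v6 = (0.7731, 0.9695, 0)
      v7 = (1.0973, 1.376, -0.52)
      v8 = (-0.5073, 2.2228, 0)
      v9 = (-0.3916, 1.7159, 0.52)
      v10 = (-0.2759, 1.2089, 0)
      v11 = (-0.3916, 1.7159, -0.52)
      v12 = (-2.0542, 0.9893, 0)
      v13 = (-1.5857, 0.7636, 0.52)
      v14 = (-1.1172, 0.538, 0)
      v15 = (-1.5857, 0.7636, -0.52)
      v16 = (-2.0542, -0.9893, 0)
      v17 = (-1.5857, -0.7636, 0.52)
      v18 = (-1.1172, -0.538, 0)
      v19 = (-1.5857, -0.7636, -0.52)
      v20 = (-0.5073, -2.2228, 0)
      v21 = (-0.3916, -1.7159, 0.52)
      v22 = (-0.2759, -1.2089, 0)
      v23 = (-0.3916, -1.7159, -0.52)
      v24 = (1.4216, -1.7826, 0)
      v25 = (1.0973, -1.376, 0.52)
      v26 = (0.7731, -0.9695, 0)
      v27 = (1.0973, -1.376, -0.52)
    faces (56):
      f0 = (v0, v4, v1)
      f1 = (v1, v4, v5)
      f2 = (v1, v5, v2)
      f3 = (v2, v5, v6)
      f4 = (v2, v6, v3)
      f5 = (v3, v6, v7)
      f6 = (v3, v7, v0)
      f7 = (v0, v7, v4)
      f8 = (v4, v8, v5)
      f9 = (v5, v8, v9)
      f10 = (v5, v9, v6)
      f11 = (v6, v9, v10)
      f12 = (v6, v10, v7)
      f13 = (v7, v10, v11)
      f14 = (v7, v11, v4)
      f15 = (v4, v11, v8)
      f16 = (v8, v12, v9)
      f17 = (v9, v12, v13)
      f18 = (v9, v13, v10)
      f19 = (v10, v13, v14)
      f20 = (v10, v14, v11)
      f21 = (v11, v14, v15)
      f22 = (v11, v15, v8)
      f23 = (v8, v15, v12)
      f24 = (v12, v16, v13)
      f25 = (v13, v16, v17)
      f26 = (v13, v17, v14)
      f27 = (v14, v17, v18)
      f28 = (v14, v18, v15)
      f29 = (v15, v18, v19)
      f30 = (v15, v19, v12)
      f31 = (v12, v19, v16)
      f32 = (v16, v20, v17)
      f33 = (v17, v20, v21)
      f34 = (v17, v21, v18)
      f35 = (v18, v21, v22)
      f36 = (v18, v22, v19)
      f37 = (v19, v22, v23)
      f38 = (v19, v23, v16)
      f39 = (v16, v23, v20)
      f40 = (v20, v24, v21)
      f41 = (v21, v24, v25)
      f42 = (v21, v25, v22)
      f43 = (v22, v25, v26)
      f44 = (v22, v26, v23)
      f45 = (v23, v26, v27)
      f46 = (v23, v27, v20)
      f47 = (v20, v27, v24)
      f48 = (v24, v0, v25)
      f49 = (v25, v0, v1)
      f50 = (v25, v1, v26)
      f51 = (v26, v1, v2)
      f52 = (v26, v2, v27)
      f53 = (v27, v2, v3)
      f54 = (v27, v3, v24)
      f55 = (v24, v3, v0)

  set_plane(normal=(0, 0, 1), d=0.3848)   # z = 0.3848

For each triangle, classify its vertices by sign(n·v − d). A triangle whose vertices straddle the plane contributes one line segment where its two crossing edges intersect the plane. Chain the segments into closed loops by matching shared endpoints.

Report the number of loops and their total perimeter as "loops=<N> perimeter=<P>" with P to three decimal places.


loops=2 perimeter=21.382

Straddling triangles (28 of 56):
  (v0,v4,v1) [--+] → (1.67202, 0.463476, 0.3848)–(1.8952, 0, 0.3848)  len=0.5144
  (v1,v4,v5) [+-+] → (1.67202, 0.463476, 0.3848)–(1.18162, 1.48172, 0.3848)  len=1.1302
  (v1,v5,v2) [++-] → (1.1344, 1.01824, 0.3848)–(1.6248, 0, 0.3848)  len=1.1302
  (v2,v5,v6) [-+-] → (1.1344, 1.01824, 0.3848)–(1.01301, 1.27031, 0.3848)  len=0.2798
  (v4,v8,v5) [--+] → (0.680104, 1.59617, 0.3848)–(1.18162, 1.48172, 0.3848)  len=0.5144
  (v5,v8,v9) [+-+] → (0.680104, 1.59617, 0.3848)–(-0.421682, 1.84769, 0.3848)  len=1.1301
  (v5,v9,v6) [++-] → (-0.088778, 1.52184, 0.3848)–(1.01301, 1.27031, 0.3848)  len=1.1301
  (v6,v9,v10) [-+-] → (-0.088778, 1.52184, 0.3848)–(-0.361518, 1.58408, 0.3848)  len=0.2798
  (v8,v12,v9) [--+] → (-0.823876, 1.52698, 0.3848)–(-0.421682, 1.84769, 0.3848)  len=0.5144
  (v9,v12,v13) [+-+] → (-0.823876, 1.52698, 0.3848)–(-1.70751, 0.822282, 0.3848)  len=1.1302
  (v9,v13,v10) [++-] → (-1.24515, 0.879378, 0.3848)–(-0.361518, 1.58408, 0.3848)  len=1.1302
  (v10,v13,v14) [-+-] → (-1.24515, 0.879378, 0.3848)–(-1.46389, 0.704944, 0.3848)  len=0.2798
  (v12,v16,v13) [--+] → (-1.70751, 0.307846, 0.3848)–(-1.70751, 0.822282, 0.3848)  len=0.5144
  (v13,v16,v17) [+-+] → (-1.70751, 0.307846, 0.3848)–(-1.70751, -0.822282, 0.3848)  len=1.1301
  (v13,v17,v14) [++-] → (-1.46389, -0.425184, 0.3848)–(-1.46389, 0.704944, 0.3848)  len=1.1301
  (v14,v17,v18) [-+-] → (-1.46389, -0.425184, 0.3848)–(-1.46389, -0.704944, 0.3848)  len=0.2798
  (v16,v20,v17) [--+] → (-1.30532, -1.14299, 0.3848)–(-1.70751, -0.822282, 0.3848)  len=0.5144
  (v17,v20,v21) [+-+] → (-1.30532, -1.14299, 0.3848)–(-0.421682, -1.84769, 0.3848)  len=1.1302
  (v17,v21,v18) [++-] → (-0.580256, -1.40965, 0.3848)–(-1.46389, -0.704944, 0.3848)  len=1.1302
  (v18,v21,v22) [-+-] → (-0.580256, -1.40965, 0.3848)–(-0.361518, -1.58408, 0.3848)  len=0.2798
  (v20,v24,v21) [--+] → (0.079832, -1.73324, 0.3848)–(-0.421682, -1.84769, 0.3848)  len=0.5144
  (v21,v24,v25) [+-+] → (0.079832, -1.73324, 0.3848)–(1.18162, -1.48172, 0.3848)  len=1.1301
  (v21,v25,v22) [++-] → (0.740268, -1.33255, 0.3848)–(-0.361518, -1.58408, 0.3848)  len=1.1301
  (v22,v25,v26) [-+-] → (0.740268, -1.33255, 0.3848)–(1.01301, -1.27031, 0.3848)  len=0.2798
  (v24,v0,v25) [--+] → (1.4048, -1.01824, 0.3848)–(1.18162, -1.48172, 0.3848)  len=0.5144
  (v25,v0,v1) [+-+] → (1.4048, -1.01824, 0.3848)–(1.8952, 0, 0.3848)  len=1.1302
  (v25,v1,v26) [++-] → (1.50341, -0.25207, 0.3848)–(1.01301, -1.27031, 0.3848)  len=1.1302
  (v26,v1,v2) [-+-] → (1.50341, -0.25207, 0.3848)–(1.6248, 0, 0.3848)  len=0.2798

Chained into 2 loop(s):
  loop 1: 14 segments, perimeter = 11.5121
  loop 2: 14 segments, perimeter = 9.8696
Total perimeter = 21.382


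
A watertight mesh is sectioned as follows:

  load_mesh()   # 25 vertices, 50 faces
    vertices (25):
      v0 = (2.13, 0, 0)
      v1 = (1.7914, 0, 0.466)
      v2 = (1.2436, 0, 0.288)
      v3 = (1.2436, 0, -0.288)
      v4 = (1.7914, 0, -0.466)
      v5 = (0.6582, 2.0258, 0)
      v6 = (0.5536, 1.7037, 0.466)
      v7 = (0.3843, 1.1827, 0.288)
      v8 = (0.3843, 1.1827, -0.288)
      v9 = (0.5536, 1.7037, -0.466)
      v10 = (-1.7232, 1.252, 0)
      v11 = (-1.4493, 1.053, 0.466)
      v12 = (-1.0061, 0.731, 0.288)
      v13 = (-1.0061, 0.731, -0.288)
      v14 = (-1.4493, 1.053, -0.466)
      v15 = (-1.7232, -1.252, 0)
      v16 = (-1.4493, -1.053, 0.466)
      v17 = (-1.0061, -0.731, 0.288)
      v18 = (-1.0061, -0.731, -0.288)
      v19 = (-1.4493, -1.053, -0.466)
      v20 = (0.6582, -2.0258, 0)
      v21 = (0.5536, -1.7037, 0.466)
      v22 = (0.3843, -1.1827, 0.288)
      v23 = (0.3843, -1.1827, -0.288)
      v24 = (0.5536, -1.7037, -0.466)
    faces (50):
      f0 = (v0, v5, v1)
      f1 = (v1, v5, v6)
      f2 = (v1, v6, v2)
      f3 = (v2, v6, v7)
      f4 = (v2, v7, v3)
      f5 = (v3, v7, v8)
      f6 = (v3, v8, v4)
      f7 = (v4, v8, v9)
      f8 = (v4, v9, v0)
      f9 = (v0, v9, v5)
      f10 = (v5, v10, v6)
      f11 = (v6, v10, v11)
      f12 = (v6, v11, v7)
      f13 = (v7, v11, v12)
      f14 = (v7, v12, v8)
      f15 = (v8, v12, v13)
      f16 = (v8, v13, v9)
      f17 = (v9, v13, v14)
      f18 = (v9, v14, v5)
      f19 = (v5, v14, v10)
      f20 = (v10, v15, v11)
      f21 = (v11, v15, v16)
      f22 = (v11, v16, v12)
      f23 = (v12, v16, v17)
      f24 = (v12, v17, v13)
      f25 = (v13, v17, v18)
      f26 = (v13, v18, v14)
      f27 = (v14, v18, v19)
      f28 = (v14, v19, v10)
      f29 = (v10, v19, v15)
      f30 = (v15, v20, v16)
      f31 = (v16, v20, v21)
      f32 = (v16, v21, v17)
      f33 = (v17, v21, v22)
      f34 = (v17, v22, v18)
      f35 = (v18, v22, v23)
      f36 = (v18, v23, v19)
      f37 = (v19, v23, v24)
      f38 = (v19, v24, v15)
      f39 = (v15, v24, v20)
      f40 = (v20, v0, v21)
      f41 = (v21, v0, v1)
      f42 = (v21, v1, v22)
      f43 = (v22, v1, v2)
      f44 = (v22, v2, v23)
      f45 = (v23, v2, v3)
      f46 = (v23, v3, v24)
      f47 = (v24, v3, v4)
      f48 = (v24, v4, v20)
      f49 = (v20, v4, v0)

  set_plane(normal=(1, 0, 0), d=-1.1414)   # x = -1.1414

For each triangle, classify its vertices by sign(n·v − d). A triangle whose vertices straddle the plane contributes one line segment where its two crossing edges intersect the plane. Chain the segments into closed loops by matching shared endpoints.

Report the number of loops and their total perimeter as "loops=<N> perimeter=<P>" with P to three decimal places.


loops=1 perimeter=6.895

Straddling triangles (18 of 50):
  (v5,v10,v6) [+-+] → (-1.1414, 1.44105, 0)–(-1.1414, 1.36742, 0.119079)  len=0.1400
  (v6,v10,v11) [+--] → (-1.1414, 1.36742, 0.119079)–(-1.1414, 1.15303, 0.466)  len=0.4078
  (v6,v11,v7) [+-+] → (-1.1414, 1.15303, 0.466)–(-1.1414, 1.07478, 0.43611)  len=0.0838
  (v7,v11,v12) [+-+] → (-1.1414, 1.07478, 0.43611)–(-1.1414, 0.8293, 0.34234)  len=0.2628
  (v9,v13,v14) [++-] → (-1.1414, 0.8293, -0.34234)–(-1.1414, 1.15303, -0.466)  len=0.3465
  (v9,v14,v5) [+-+] → (-1.1414, 1.15303, -0.466)–(-1.1414, 1.19512, -0.397919)  len=0.0800
  (v5,v14,v10) [+--] → (-1.1414, 1.19512, -0.397919)–(-1.1414, 1.44105, 0)  len=0.4678
  (v11,v16,v12) [--+] → (-1.1414, 0.186381, 0.34234)–(-1.1414, 0.8293, 0.34234)  len=0.6429
  (v12,v16,v17) [+-+] → (-1.1414, 0.186381, 0.34234)–(-1.1414, -0.8293, 0.34234)  len=1.0157
  (v13,v18,v14) [++-] → (-1.1414, -0.186381, -0.34234)–(-1.1414, 0.8293, -0.34234)  len=1.0157
  (v14,v18,v19) [-+-] → (-1.1414, -0.186381, -0.34234)–(-1.1414, -0.8293, -0.34234)  len=0.6429
  (v15,v20,v16) [-+-] → (-1.1414, -1.44105, 0)–(-1.1414, -1.19512, 0.397919)  len=0.4678
  (v16,v20,v21) [-++] → (-1.1414, -1.19512, 0.397919)–(-1.1414, -1.15303, 0.466)  len=0.0800
  (v16,v21,v17) [-++] → (-1.1414, -1.15303, 0.466)–(-1.1414, -0.8293, 0.34234)  len=0.3465
  (v18,v23,v19) [++-] → (-1.1414, -1.07478, -0.43611)–(-1.1414, -0.8293, -0.34234)  len=0.2628
  (v19,v23,v24) [-++] → (-1.1414, -1.07478, -0.43611)–(-1.1414, -1.15303, -0.466)  len=0.0838
  (v19,v24,v15) [-+-] → (-1.1414, -1.15303, -0.466)–(-1.1414, -1.36742, -0.119079)  len=0.4078
  (v15,v24,v20) [-++] → (-1.1414, -1.36742, -0.119079)–(-1.1414, -1.44105, 0)  len=0.1400

Chained into 1 loop(s):
  loop 1: 18 segments, perimeter = 6.8947
Total perimeter = 6.895
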